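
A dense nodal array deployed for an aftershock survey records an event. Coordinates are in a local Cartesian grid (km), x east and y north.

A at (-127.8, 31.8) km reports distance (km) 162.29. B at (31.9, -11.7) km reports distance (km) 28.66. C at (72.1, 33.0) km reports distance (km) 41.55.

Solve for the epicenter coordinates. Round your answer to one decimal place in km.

33.8 km east, 16.9 km north

Circle about each station: (x + 127.8)² + (y − 31.8)² = 162.29²; (x − 31.9)² + (y + 11.7)² = 28.66²; (x − 72.1)² + (y − 33.0)² = 41.55².
Subtracting the A equation from the B and C equations removes the quadratic terms:
319.4 x − 87.0 y = 9327.07
399.8 x + 2.4 y = 13554.97
Solving the 2×2 system: x ≈ 33.8, y ≈ 16.9 km.
Check against A (with the unrounded x, y): √((x + 127.8)²+(y − 31.8)²) = 162.29 ≈ 162.29 km. ✓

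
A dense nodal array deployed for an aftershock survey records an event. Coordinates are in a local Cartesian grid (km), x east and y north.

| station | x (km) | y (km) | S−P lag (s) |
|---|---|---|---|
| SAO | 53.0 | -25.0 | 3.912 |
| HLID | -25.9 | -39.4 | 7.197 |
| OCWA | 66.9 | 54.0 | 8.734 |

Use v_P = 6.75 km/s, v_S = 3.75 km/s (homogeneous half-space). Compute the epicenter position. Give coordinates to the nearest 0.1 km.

Distance from S−P lag: d = Δt · v_P v_S / (v_P − v_S) = Δt · (6.75·3.75)/(6.75−3.75) ≈ 8.4375·Δt.
So d_SAO = 33.01, d_HLID = 60.72, d_OCWA = 73.69 km.
Circle about each station: (x − 53.0)² + (y + 25.0)² = 33.01²; (x + 25.9)² + (y + 39.4)² = 60.72²; (x − 66.9)² + (y − 54.0)² = 73.69².
Subtracting the SAO equation from the HLID and OCWA equations removes the quadratic terms:
-157.8 x − 28.8 y = -3808.09
27.8 x + 158.0 y = -382.95
Solving the 2×2 system: x ≈ 25.4, y ≈ -6.9 km.
Check against SAO (with the unrounded x, y): √((x − 53.0)²+(y + 25.0)²) = 33.02 ≈ 33.01 km. ✓

25.4 km east, -6.9 km north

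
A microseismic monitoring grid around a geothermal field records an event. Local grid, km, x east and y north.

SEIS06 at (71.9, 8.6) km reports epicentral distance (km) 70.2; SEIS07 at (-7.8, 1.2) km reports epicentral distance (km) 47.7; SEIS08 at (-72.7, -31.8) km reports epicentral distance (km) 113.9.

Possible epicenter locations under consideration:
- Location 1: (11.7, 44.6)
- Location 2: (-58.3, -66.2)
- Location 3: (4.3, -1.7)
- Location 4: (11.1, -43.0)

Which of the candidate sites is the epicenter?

For each candidate, compare |candidate − station| to the reported distance:
Location 1: residuals SEIS06 0.1, SEIS07 0.1, SEIS08 0.1 → max 0.1 km
Location 2: residuals SEIS06 80.0, SEIS07 36.5, SEIS08 76.6 → max 80.0 km
Location 3: residuals SEIS06 1.8, SEIS07 35.3, SEIS08 31.2 → max 35.3 km
Location 4: residuals SEIS06 9.5, SEIS07 0.4, SEIS08 29.4 → max 29.4 km
Only Location 1 has all residuals ≈ 0.

Location 1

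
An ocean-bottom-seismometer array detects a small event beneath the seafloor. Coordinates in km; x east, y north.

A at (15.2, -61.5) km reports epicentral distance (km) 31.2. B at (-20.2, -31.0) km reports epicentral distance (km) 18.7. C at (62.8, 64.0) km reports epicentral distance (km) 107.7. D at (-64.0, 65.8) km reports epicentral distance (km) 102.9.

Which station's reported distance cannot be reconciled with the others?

A

Solve using three stations at a time. Using B, C, D (subtract circle equations pairwise → linear system) gives (x, y) ≈ (-5.8, -19.1).
Distances from that point to each station vs reported:
  A: calculated 47.3 vs reported 31.2 → residual 16.1 km
  B: calculated 18.7 vs reported 18.7 → residual 0.0 km
  C: calculated 107.7 vs reported 107.7 → residual 0.0 km
  D: calculated 102.9 vs reported 102.9 → residual 0.0 km
B, C, D are mutually consistent (residuals ≈ 0); A is off by 16.1 km.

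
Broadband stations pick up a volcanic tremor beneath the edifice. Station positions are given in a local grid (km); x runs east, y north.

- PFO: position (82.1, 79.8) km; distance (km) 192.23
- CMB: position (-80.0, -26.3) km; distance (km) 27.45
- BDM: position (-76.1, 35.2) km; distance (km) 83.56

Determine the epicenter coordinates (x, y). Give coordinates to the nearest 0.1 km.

x ≈ -62.2 km, y ≈ -47.2 km

Circle about each station: (x − 82.1)² + (y − 79.8)² = 192.23²; (x + 80.0)² + (y + 26.3)² = 27.45²; (x + 76.1)² + (y − 35.2)² = 83.56².
Subtracting pairs of circle equations eliminates x²+y² and gives linear equations (the radical axes):
-324.2 x − 212.2 y = 30182.11
-316.4 x − 89.2 y = 23891.90
Solving the 2×2 system: x ≈ -62.2, y ≈ -47.2 km.
Check against PFO (with the unrounded x, y): √((x − 82.1)²+(y − 79.8)²) = 192.23 ≈ 192.23 km. ✓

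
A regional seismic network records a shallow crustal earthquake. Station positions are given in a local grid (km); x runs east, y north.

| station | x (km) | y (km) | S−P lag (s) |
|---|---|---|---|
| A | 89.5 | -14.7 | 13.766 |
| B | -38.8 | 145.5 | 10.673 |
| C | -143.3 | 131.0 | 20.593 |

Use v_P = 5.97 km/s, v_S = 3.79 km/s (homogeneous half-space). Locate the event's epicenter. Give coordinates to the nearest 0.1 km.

Distance from S−P lag: d = Δt · v_P v_S / (v_P − v_S) = Δt · (5.97·3.79)/(5.97−3.79) ≈ 10.3790·Δt.
So d_A = 142.88, d_B = 110.78, d_C = 213.74 km.
Circle about each station: (x − 89.5)² + (y + 14.7)² = 142.88²; (x + 38.8)² + (y − 145.5)² = 110.78²; (x + 143.3)² + (y − 131.0)² = 213.74².
Subtracting the A equation from the B and C equations removes the quadratic terms:
-256.6 x + 320.4 y = 22591.84
-465.6 x + 291.4 y = 4199.46
Solving the 2×2 system: x ≈ 70.4, y ≈ 126.9 km.
Check against A (with the unrounded x, y): √((x − 89.5)²+(y + 14.7)²) = 142.87 ≈ 142.88 km. ✓

x ≈ 70.4 km, y ≈ 126.9 km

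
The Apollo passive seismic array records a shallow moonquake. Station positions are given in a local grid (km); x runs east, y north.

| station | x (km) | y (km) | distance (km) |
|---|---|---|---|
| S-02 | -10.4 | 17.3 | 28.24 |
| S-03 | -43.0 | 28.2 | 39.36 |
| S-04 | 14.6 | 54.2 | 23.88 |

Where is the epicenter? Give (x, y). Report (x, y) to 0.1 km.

Circle about each station: (x + 10.4)² + (y − 17.3)² = 28.24²; (x + 43.0)² + (y − 28.2)² = 39.36²; (x − 14.6)² + (y − 54.2)² = 23.88².
Subtracting pairs of circle equations eliminates x²+y² and gives linear equations (the radical axes):
-65.2 x + 21.8 y = 1485.08
50.0 x + 73.8 y = 2970.59
Solving the 2×2 system: x ≈ -7.6, y ≈ 45.4 km.

-7.6 km east, 45.4 km north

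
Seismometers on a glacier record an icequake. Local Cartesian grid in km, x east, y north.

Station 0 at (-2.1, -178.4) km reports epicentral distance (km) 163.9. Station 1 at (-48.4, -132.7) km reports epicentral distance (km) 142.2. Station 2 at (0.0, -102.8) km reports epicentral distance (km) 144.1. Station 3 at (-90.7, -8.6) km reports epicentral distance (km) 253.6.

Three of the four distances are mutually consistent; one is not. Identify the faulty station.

Solve using three stations at a time. Using Station 0, Station 2, Station 3 (subtract circle equations pairwise → linear system) gives (x, y) ≈ (144.2, -104.3).
Distances from that point to each station vs reported:
  Station 0: calculated 164.0 vs reported 163.9 → residual 0.1 km
  Station 1: calculated 194.7 vs reported 142.2 → residual 52.5 km
  Station 2: calculated 144.2 vs reported 144.1 → residual 0.1 km
  Station 3: calculated 253.7 vs reported 253.6 → residual 0.1 km
Station 0, Station 2, Station 3 are mutually consistent (residuals ≈ 0); Station 1 is off by 52.5 km.

Station 1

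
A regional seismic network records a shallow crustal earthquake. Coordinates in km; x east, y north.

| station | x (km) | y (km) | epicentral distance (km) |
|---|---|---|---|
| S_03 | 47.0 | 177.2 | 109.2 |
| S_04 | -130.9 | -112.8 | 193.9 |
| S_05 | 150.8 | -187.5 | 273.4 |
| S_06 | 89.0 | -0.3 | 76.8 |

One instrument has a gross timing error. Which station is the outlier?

Solve using three stations at a time. Using S_03, S_05, S_06 (subtract circle equations pairwise → linear system) gives (x, y) ≈ (53.2, 68.0).
Distances from that point to each station vs reported:
  S_03: calculated 109.4 vs reported 109.2 → residual 0.2 km
  S_04: calculated 258.0 vs reported 193.9 → residual 64.1 km
  S_05: calculated 273.5 vs reported 273.4 → residual 0.1 km
  S_06: calculated 77.1 vs reported 76.8 → residual 0.3 km
S_03, S_05, S_06 are mutually consistent (residuals ≈ 0); S_04 is off by 64.1 km.

S_04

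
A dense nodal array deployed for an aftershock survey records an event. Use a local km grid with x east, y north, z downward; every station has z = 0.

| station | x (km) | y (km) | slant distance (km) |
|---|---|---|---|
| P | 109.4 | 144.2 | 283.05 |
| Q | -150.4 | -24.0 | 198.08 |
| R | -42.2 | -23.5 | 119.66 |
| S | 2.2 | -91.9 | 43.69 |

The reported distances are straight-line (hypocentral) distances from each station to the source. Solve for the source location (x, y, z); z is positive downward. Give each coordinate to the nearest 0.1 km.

Each station gives a sphere (x−x_i)² + (y−y_i)² + z² = d_i² (stations at z=0).
Subtracting the P sphere from Q and R: z² cancels, leaving linear equations in x and y:
-519.6 x − 336.4 y = 31315.78
-303.2 x − 335.4 y = 35369.88
Solving: x ≈ 19.302, y ≈ -122.905 km (keep extra digits for the depth step; rounded: 19.3, -122.9).
Then from the P sphere: z² = 283.05² − (x − 109.4)² − (y − 144.2)² with x = 19.302, y = -122.905, so z ≈ 25.585 ≈ 25.6 km.

(19.3, -122.9, 25.6)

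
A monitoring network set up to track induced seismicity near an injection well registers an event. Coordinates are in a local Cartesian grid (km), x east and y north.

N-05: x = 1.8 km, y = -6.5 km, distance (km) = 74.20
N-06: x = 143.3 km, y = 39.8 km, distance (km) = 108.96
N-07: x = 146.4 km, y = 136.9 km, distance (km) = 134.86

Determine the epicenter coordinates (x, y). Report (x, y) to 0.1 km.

Circle about each station: (x − 1.8)² + (y + 6.5)² = 74.20²; (x − 143.3)² + (y − 39.8)² = 108.96²; (x − 146.4)² + (y − 136.9)² = 134.86².
Subtracting the N-05 equation from the N-06 and N-07 equations removes the quadratic terms:
283.0 x + 92.6 y = 15706.80
289.2 x + 286.8 y = 27447.50
Solving the 2×2 system: x ≈ 36.1, y ≈ 59.3 km.

x ≈ 36.1 km, y ≈ 59.3 km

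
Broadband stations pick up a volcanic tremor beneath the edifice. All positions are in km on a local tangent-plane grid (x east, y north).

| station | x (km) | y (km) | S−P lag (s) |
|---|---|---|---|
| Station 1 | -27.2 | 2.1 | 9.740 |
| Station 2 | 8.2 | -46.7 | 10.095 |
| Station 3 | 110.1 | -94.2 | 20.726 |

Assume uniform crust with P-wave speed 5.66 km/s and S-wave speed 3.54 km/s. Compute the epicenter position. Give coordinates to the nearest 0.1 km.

-84.3 km east, -70.1 km north

Distance from S−P lag: d = Δt · v_P v_S / (v_P − v_S) = Δt · (5.66·3.54)/(5.66−3.54) ≈ 9.4511·Δt.
So d_Station 1 = 92.05, d_Station 2 = 95.41, d_Station 3 = 195.88 km.
Circle about each station: (x + 27.2)² + (y − 2.1)² = 92.05²; (x − 8.2)² + (y + 46.7)² = 95.41²; (x − 110.1)² + (y + 94.2)² = 195.88².
Subtracting pairs of circle equations eliminates x²+y² and gives linear equations (the radical axes):
70.8 x − 97.6 y = 874.01
274.6 x − 192.6 y = -9644.37
Solving the 2×2 system: x ≈ -84.3, y ≈ -70.1 km.
Check against Station 1 (with the unrounded x, y): √((x + 27.2)²+(y − 2.1)²) = 92.04 ≈ 92.05 km. ✓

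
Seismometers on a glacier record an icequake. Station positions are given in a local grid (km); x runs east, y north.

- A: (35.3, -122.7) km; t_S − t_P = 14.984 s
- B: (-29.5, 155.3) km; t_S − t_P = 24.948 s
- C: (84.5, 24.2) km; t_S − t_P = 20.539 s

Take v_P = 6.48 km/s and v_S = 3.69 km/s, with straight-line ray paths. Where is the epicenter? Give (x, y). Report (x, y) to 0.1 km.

(-73.2, -54.0)

Distance from S−P lag: d = Δt · v_P v_S / (v_P − v_S) = Δt · (6.48·3.69)/(6.48−3.69) ≈ 8.5703·Δt.
So d_A = 128.42, d_B = 213.81, d_C = 176.03 km.
Circle about each station: (x − 35.3)² + (y + 122.7)² = 128.42²; (x + 29.5)² + (y − 155.3)² = 213.81²; (x − 84.5)² + (y − 24.2)² = 176.03².
Subtracting the A equation from the B and C equations removes the quadratic terms:
-129.6 x + 556.0 y = -20536.06
98.4 x + 293.8 y = -23070.35
Solving the 2×2 system: x ≈ -73.2, y ≈ -54.0 km.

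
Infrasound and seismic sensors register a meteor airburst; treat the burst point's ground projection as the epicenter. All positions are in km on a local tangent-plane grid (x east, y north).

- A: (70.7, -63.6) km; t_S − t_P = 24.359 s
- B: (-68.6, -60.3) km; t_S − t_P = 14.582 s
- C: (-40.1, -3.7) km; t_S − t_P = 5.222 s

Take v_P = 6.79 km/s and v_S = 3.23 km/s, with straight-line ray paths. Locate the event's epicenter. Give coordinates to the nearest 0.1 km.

Distance from S−P lag: d = Δt · v_P v_S / (v_P − v_S) = Δt · (6.79·3.23)/(6.79−3.23) ≈ 6.1606·Δt.
So d_A = 150.07, d_B = 89.83, d_C = 32.17 km.
Circle about each station: (x − 70.7)² + (y + 63.6)² = 150.07²; (x + 68.6)² + (y + 60.3)² = 89.83²; (x + 40.1)² + (y + 3.7)² = 32.17².
Subtracting pairs of circle equations eliminates x²+y² and gives linear equations (the radical axes):
-278.6 x + 6.6 y = 13750.18
-221.6 x + 119.8 y = 14064.35
Solving the 2×2 system: x ≈ -48.7, y ≈ 27.3 km.
Check against A (with the unrounded x, y): √((x − 70.7)²+(y + 63.6)²) = 150.07 ≈ 150.07 km. ✓

x ≈ -48.7 km, y ≈ 27.3 km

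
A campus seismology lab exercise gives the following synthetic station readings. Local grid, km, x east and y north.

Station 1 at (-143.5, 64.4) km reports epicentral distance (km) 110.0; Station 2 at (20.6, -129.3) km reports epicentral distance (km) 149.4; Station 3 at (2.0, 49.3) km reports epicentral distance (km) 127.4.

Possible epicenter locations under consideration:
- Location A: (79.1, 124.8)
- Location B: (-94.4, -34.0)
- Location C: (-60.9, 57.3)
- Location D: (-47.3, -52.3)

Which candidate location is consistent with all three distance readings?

Location B

For each candidate, compare |candidate − station| to the reported distance:
Location A: residuals Station 1 120.6, Station 2 111.3, Station 3 19.5 → max 120.6 km
Location B: residuals Station 1 0.0, Station 2 0.0, Station 3 0.0 → max 0.0 km
Location C: residuals Station 1 27.1, Station 2 54.2, Station 3 64.0 → max 64.0 km
Location D: residuals Station 1 41.2, Station 2 46.7, Station 3 14.5 → max 46.7 km
Only Location B has all residuals ≈ 0.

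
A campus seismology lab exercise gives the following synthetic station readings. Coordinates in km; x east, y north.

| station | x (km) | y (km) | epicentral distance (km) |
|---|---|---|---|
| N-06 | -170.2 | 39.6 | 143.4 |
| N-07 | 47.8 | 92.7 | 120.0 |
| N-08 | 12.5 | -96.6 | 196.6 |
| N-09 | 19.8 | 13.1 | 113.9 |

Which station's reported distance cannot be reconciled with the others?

N-06

Solve using three stations at a time. Using N-07, N-08, N-09 (subtract circle equations pairwise → linear system) gives (x, y) ≈ (-72.0, 81.2).
Distances from that point to each station vs reported:
  N-06: calculated 106.6 vs reported 143.4 → residual 36.8 km
  N-07: calculated 120.4 vs reported 120.0 → residual 0.4 km
  N-08: calculated 196.8 vs reported 196.6 → residual 0.2 km
  N-09: calculated 114.3 vs reported 113.9 → residual 0.4 km
N-07, N-08, N-09 are mutually consistent (residuals ≈ 0); N-06 is off by 36.8 km.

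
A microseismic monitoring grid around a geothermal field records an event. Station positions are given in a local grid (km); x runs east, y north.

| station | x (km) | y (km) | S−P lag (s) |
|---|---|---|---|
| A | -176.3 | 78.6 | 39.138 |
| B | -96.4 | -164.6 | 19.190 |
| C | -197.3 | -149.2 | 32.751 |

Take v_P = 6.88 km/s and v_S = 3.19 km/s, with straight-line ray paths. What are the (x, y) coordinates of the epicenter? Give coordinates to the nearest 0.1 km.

x ≈ -12.7 km, y ≈ -87.0 km

Distance from S−P lag: d = Δt · v_P v_S / (v_P − v_S) = Δt · (6.88·3.19)/(6.88−3.19) ≈ 5.9478·Δt.
So d_A = 232.78, d_B = 114.14, d_C = 194.79 km.
Circle about each station: (x + 176.3)² + (y − 78.6)² = 232.78²; (x + 96.4)² + (y + 164.6)² = 114.14²; (x + 197.3)² + (y + 149.2)² = 194.79².
Subtracting the A equation from the B and C equations removes the quadratic terms:
159.8 x − 486.4 y = 40285.06
-42.0 x − 455.6 y = 40171.66
Solving the 2×2 system: x ≈ -12.7, y ≈ -87.0 km.
Check against A (with the unrounded x, y): √((x + 176.3)²+(y − 78.6)²) = 232.77 ≈ 232.78 km. ✓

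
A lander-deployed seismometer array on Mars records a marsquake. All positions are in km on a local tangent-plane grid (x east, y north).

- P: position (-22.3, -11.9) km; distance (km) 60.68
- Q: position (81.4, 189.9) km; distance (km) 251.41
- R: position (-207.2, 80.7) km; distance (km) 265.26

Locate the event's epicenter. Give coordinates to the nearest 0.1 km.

x ≈ 21.2 km, y ≈ -54.2 km

Circle about each station: (x + 22.3)² + (y + 11.9)² = 60.68²; (x − 81.4)² + (y − 189.9)² = 251.41²; (x + 207.2)² + (y − 80.7)² = 265.26².
Subtracting pairs of circle equations eliminates x²+y² and gives linear equations (the radical axes):
207.4 x + 403.6 y = -17475.86
-369.8 x + 185.2 y = -17875.38
Solving the 2×2 system: x ≈ 21.2, y ≈ -54.2 km.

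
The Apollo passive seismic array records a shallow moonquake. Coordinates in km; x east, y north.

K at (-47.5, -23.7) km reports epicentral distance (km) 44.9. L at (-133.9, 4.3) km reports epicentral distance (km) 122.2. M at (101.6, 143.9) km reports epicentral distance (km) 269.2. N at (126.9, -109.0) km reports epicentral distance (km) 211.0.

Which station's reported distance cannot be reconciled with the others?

Solve using three stations at a time. Using K, M, N (subtract circle equations pairwise → linear system) gives (x, y) ≈ (-77.6, -57.0).
Distances from that point to each station vs reported:
  K: calculated 44.9 vs reported 44.9 → residual 0.0 km
  L: calculated 83.2 vs reported 122.2 → residual 39.0 km
  M: calculated 269.2 vs reported 269.2 → residual 0.0 km
  N: calculated 211.0 vs reported 211.0 → residual 0.0 km
K, M, N are mutually consistent (residuals ≈ 0); L is off by 39.0 km.

L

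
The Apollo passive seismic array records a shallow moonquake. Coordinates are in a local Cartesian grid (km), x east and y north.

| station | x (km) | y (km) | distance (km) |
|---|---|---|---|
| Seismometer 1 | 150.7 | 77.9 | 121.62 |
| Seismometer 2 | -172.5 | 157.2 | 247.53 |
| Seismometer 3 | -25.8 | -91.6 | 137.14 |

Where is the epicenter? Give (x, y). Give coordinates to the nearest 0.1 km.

Circle about each station: (x − 150.7)² + (y − 77.9)² = 121.62²; (x + 172.5)² + (y − 157.2)² = 247.53²; (x + 25.8)² + (y + 91.6)² = 137.14².
Subtracting pairs of circle equations eliminates x²+y² and gives linear equations (the radical axes):
-646.4 x + 158.6 y = -20790.49
-353.0 x − 339.0 y = -23738.66
Solving the 2×2 system: x ≈ 39.3, y ≈ 29.1 km.
Check against Seismometer 1 (with the unrounded x, y): √((x − 150.7)²+(y − 77.9)²) = 121.62 ≈ 121.62 km. ✓

39.3 km east, 29.1 km north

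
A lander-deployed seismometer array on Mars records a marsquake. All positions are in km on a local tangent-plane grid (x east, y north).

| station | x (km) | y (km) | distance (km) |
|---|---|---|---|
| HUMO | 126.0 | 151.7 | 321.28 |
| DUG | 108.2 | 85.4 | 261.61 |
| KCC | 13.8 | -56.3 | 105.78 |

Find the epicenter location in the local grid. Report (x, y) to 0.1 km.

-86.8 km east, -89.0 km north

Circle about each station: (x − 126.0)² + (y − 151.7)² = 321.28²; (x − 108.2)² + (y − 85.4)² = 261.61²; (x − 13.8)² + (y + 56.3)² = 105.78².
Subtracting the HUMO equation from the DUG and KCC equations removes the quadratic terms:
-35.6 x − 132.6 y = 14892.56
-224.4 x − 416.0 y = 56502.67
Solving the 2×2 system: x ≈ -86.8, y ≈ -89.0 km.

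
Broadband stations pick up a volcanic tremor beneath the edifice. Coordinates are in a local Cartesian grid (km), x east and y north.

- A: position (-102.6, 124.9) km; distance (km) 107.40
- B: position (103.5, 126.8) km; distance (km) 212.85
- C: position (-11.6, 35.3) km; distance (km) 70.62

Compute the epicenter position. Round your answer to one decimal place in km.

-80.5 km east, 19.8 km north

Circle about each station: (x + 102.6)² + (y − 124.9)² = 107.40²; (x − 103.5)² + (y − 126.8)² = 212.85²; (x + 11.6)² + (y − 35.3)² = 70.62².
Subtracting the A equation from the B and C equations removes the quadratic terms:
412.2 x + 3.8 y = -33106.64
182.0 x − 179.2 y = -18198.54
Solving the 2×2 system: x ≈ -80.5, y ≈ 19.8 km.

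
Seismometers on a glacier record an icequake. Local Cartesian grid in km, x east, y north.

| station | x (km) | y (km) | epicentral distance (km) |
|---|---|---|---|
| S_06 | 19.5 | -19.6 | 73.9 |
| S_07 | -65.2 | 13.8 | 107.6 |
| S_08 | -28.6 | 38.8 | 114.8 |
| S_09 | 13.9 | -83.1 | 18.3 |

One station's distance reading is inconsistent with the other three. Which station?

Solve using three stations at a time. Using S_07, S_08, S_09 (subtract circle equations pairwise → linear system) gives (x, y) ≈ (-1.2, -72.7).
Distances from that point to each station vs reported:
  S_06: calculated 57.0 vs reported 73.9 → residual 16.9 km
  S_07: calculated 107.6 vs reported 107.6 → residual 0.0 km
  S_08: calculated 114.8 vs reported 114.8 → residual 0.0 km
  S_09: calculated 18.3 vs reported 18.3 → residual 0.0 km
S_07, S_08, S_09 are mutually consistent (residuals ≈ 0); S_06 is off by 16.9 km.

S_06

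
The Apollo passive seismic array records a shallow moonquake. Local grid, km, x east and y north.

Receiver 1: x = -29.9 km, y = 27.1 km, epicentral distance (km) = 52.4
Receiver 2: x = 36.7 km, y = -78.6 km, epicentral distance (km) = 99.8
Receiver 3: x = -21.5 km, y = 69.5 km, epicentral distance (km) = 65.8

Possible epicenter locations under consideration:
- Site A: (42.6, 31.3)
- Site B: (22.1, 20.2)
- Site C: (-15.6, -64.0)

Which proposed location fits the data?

Site B

For each candidate, compare |candidate − station| to the reported distance:
Site A: residuals Receiver 1 20.2, Receiver 2 10.3, Receiver 3 8.8 → max 20.2 km
Site B: residuals Receiver 1 0.1, Receiver 2 0.1, Receiver 3 0.0 → max 0.1 km
Site C: residuals Receiver 1 39.8, Receiver 2 45.5, Receiver 3 67.8 → max 67.8 km
Only Site B has all residuals ≈ 0.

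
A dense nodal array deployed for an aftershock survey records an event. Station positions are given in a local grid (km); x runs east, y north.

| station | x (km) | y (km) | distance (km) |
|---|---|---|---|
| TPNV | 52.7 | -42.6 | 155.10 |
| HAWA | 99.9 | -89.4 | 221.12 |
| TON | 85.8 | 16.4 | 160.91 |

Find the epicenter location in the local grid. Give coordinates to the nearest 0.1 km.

-71.5 km east, 50.3 km north

Circle about each station: (x − 52.7)² + (y + 42.6)² = 155.10²; (x − 99.9)² + (y + 89.4)² = 221.12²; (x − 85.8)² + (y − 16.4)² = 160.91².
Subtracting pairs of circle equations eliminates x²+y² and gives linear equations (the radical axes):
94.4 x − 93.6 y = -11457.72
66.2 x + 118.0 y = 1202.53
Solving the 2×2 system: x ≈ -71.5, y ≈ 50.3 km.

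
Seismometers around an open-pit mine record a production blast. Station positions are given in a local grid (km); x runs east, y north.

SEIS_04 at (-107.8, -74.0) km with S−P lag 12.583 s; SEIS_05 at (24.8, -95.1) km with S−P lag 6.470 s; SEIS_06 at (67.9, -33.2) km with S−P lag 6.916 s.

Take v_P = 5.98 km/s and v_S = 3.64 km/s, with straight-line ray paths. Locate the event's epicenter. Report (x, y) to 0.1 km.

x ≈ 3.8 km, y ≈ -38.7 km

Distance from S−P lag: d = Δt · v_P v_S / (v_P − v_S) = Δt · (5.98·3.64)/(5.98−3.64) ≈ 9.3022·Δt.
So d_SEIS_04 = 117.05, d_SEIS_05 = 60.19, d_SEIS_06 = 64.33 km.
Circle about each station: (x + 107.8)² + (y + 74.0)² = 117.05²; (x − 24.8)² + (y + 95.1)² = 60.19²; (x − 67.9)² + (y + 33.2)² = 64.33².
Subtracting the SEIS_04 equation from the SEIS_05 and SEIS_06 equations removes the quadratic terms:
265.2 x − 42.2 y = 2640.08
351.4 x + 81.6 y = -1821.84
Solving the 2×2 system: x ≈ 3.8, y ≈ -38.7 km.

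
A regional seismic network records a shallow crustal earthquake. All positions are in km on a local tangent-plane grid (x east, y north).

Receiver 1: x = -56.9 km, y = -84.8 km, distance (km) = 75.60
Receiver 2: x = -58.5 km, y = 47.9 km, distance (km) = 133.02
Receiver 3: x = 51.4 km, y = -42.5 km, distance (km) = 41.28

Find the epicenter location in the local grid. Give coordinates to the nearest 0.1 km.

x ≈ 15.4 km, y ≈ -62.7 km

Circle about each station: (x + 56.9)² + (y + 84.8)² = 75.60²; (x + 58.5)² + (y − 47.9)² = 133.02²; (x − 51.4)² + (y + 42.5)² = 41.28².
Subtracting the Receiver 1 equation from the Receiver 2 and Receiver 3 equations removes the quadratic terms:
-3.2 x + 265.4 y = -16690.95
216.6 x + 84.6 y = -1969.12
Solving the 2×2 system: x ≈ 15.4, y ≈ -62.7 km.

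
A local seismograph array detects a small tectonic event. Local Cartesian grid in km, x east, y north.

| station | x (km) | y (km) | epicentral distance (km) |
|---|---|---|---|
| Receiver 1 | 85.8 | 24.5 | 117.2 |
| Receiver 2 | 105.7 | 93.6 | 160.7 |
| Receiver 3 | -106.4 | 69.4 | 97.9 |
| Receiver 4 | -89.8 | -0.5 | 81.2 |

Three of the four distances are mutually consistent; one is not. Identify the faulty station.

Receiver 4

Solve using three stations at a time. Using Receiver 1, Receiver 2, Receiver 3 (subtract circle equations pairwise → linear system) gives (x, y) ≈ (-30.2, 7.9).
Distances from that point to each station vs reported:
  Receiver 1: calculated 117.2 vs reported 117.2 → residual 0.0 km
  Receiver 2: calculated 160.7 vs reported 160.7 → residual 0.0 km
  Receiver 3: calculated 97.9 vs reported 97.9 → residual 0.0 km
  Receiver 4: calculated 60.2 vs reported 81.2 → residual 21.0 km
Receiver 1, Receiver 2, Receiver 3 are mutually consistent (residuals ≈ 0); Receiver 4 is off by 21.0 km.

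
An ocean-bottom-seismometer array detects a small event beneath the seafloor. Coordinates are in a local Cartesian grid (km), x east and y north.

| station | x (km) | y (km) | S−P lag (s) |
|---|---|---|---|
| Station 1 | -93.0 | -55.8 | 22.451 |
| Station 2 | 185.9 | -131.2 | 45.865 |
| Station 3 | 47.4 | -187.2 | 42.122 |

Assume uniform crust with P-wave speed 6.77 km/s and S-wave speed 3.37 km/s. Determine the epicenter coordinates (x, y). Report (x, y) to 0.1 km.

x ≈ -34.9 km, y ≈ 83.2 km

Distance from S−P lag: d = Δt · v_P v_S / (v_P − v_S) = Δt · (6.77·3.37)/(6.77−3.37) ≈ 6.7103·Δt.
So d_Station 1 = 150.65, d_Station 2 = 307.77, d_Station 3 = 282.65 km.
Circle about each station: (x + 93.0)² + (y + 55.8)² = 150.65²; (x − 185.9)² + (y + 131.2)² = 307.77²; (x − 47.4)² + (y + 187.2)² = 282.65².
Subtracting pairs of circle equations eliminates x²+y² and gives linear equations (the radical axes):
557.8 x − 150.8 y = -32017.34
280.8 x − 262.8 y = -31667.64
Solving the 2×2 system: x ≈ -34.9, y ≈ 83.2 km.
Check against Station 1 (with the unrounded x, y): √((x + 93.0)²+(y + 55.8)²) = 150.66 ≈ 150.65 km. ✓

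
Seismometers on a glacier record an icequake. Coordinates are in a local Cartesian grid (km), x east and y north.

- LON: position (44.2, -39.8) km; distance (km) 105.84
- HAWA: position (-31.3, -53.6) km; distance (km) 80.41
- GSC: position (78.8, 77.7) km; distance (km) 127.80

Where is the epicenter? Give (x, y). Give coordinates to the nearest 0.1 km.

Circle about each station: (x − 44.2)² + (y + 39.8)² = 105.84²; (x + 31.3)² + (y + 53.6)² = 80.41²; (x − 78.8)² + (y − 77.7)² = 127.80².
Subtracting pairs of circle equations eliminates x²+y² and gives linear equations (the radical axes):
-151.0 x − 27.6 y = 5051.31
69.2 x + 235.0 y = 3578.32
Solving the 2×2 system: x ≈ -38.3, y ≈ 26.5 km.
Check against LON (with the unrounded x, y): √((x − 44.2)²+(y + 39.8)²) = 105.84 ≈ 105.84 km. ✓

-38.3 km east, 26.5 km north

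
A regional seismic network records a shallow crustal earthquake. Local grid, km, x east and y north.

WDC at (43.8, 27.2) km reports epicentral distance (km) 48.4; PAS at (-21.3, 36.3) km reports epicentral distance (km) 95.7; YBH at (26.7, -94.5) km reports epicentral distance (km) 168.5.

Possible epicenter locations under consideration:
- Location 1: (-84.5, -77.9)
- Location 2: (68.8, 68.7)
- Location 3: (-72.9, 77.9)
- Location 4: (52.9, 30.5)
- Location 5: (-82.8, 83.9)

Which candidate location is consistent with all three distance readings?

Location 2

For each candidate, compare |candidate − station| to the reported distance:
Location 1: residuals WDC 117.5, PAS 34.8, YBH 56.1 → max 117.5 km
Location 2: residuals WDC 0.0, PAS 0.0, YBH 0.0 → max 0.0 km
Location 3: residuals WDC 78.8, PAS 29.4, YBH 30.6 → max 78.8 km
Location 4: residuals WDC 38.7, PAS 21.3, YBH 40.8 → max 40.8 km
Location 5: residuals WDC 90.3, PAS 17.9, YBH 40.8 → max 90.3 km
Only Location 2 has all residuals ≈ 0.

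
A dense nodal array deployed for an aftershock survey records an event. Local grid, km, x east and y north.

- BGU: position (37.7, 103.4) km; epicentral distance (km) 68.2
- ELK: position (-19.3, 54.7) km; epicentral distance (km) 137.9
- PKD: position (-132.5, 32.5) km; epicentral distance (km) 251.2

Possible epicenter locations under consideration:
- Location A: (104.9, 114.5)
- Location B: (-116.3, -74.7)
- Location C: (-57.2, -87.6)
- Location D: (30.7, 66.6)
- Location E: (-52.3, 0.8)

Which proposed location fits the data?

For each candidate, compare |candidate − station| to the reported distance:
Location A: residuals BGU 0.1, ELK 0.1, PKD 0.0 → max 0.1 km
Location B: residuals BGU 167.2, ELK 23.8, PKD 142.8 → max 167.2 km
Location C: residuals BGU 145.1, ELK 9.4, PKD 109.4 → max 145.1 km
Location D: residuals BGU 30.7, ELK 86.5, PKD 84.5 → max 86.5 km
Location E: residuals BGU 68.3, ELK 74.7, PKD 165.0 → max 165.0 km
Only Location A has all residuals ≈ 0.

Location A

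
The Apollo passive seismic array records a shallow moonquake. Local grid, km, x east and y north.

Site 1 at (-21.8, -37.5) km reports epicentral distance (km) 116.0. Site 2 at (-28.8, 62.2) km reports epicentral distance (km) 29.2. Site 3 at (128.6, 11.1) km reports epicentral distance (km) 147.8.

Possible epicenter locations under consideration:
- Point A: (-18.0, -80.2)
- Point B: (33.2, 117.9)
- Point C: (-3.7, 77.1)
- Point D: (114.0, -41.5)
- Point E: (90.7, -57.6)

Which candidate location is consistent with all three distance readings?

Point C

For each candidate, compare |candidate − station| to the reported distance:
Point A: residuals Site 1 73.1, Site 2 113.6, Site 3 24.9 → max 113.6 km
Point B: residuals Site 1 48.8, Site 2 54.1, Site 3 4.6 → max 54.1 km
Point C: residuals Site 1 0.0, Site 2 0.0, Site 3 0.0 → max 0.0 km
Point D: residuals Site 1 19.9, Site 2 147.3, Site 3 93.2 → max 147.3 km
Point E: residuals Site 1 1.7, Site 2 140.0, Site 3 69.3 → max 140.0 km
Only Point C has all residuals ≈ 0.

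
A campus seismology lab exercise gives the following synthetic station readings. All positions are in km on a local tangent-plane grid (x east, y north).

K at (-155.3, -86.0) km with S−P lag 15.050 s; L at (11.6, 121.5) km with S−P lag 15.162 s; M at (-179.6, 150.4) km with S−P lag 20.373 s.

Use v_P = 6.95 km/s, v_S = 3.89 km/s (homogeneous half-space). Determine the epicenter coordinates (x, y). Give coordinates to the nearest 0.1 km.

-65.0 km east, 11.6 km north

Distance from S−P lag: d = Δt · v_P v_S / (v_P − v_S) = Δt · (6.95·3.89)/(6.95−3.89) ≈ 8.8351·Δt.
So d_K = 132.97, d_L = 133.96, d_M = 180.00 km.
Circle about each station: (x + 155.3)² + (y + 86.0)² = 132.97²; (x − 11.6)² + (y − 121.5)² = 133.96²; (x + 179.6)² + (y − 150.4)² = 180.00².
Subtracting the K equation from the L and M equations removes the quadratic terms:
333.8 x + 415.0 y = -16881.54
-48.6 x + 472.8 y = 8643.25
Solving the 2×2 system: x ≈ -65.0, y ≈ 11.6 km.
Check against K (with the unrounded x, y): √((x + 155.3)²+(y + 86.0)²) = 132.97 ≈ 132.97 km. ✓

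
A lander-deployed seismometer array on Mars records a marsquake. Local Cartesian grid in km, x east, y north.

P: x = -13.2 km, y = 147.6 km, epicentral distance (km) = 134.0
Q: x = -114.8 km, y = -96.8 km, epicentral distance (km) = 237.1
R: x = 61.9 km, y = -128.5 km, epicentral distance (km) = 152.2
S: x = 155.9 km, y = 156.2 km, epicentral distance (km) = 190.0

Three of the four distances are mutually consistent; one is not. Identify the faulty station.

Solve using three stations at a time. Using P, R, S (subtract circle equations pairwise → linear system) gives (x, y) ≈ (24.5, 19.0).
Distances from that point to each station vs reported:
  P: calculated 134.0 vs reported 134.0 → residual 0.0 km
  Q: calculated 181.1 vs reported 237.1 → residual 56.0 km
  R: calculated 152.2 vs reported 152.2 → residual 0.0 km
  S: calculated 190.0 vs reported 190.0 → residual 0.0 km
P, R, S are mutually consistent (residuals ≈ 0); Q is off by 56.0 km.

Q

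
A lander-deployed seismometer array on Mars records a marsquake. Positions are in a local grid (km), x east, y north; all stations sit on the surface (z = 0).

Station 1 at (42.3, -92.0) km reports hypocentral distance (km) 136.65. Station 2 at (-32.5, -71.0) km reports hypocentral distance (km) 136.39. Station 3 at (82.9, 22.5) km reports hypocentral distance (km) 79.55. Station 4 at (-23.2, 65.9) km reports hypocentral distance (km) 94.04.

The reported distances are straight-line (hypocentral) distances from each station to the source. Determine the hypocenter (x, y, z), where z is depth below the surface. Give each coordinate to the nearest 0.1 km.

Each station gives a sphere (x−x_i)² + (y−y_i)² + z² = d_i² (stations at z=0).
Subtracting the Station 1 sphere from Station 2 and Station 3: z² cancels, leaving linear equations in x and y:
-149.6 x + 42.0 y = -4085.05
81.2 x + 229.0 y = 9470.39
Solving: x ≈ 35.394, y ≈ 28.805 km (keep extra digits for the depth step; rounded: 35.4, 28.8).
Then from the Station 1 sphere: z² = 136.65² − (x − 42.3)² − (y + 92.0)² with x = 35.394, y = 28.805, so z ≈ 63.496 ≈ 63.5 km.

(35.4, 28.8, 63.5)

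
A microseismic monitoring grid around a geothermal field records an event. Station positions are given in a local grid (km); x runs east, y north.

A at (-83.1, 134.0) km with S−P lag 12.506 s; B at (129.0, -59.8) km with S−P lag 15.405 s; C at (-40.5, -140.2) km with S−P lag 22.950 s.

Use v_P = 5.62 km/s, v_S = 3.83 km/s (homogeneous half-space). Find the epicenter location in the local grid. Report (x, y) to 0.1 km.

Distance from S−P lag: d = Δt · v_P v_S / (v_P − v_S) = Δt · (5.62·3.83)/(5.62−3.83) ≈ 12.0249·Δt.
So d_A = 150.38, d_B = 185.24, d_C = 275.97 km.
Circle about each station: (x + 83.1)² + (y − 134.0)² = 150.38²; (x − 129.0)² + (y + 59.8)² = 185.24²; (x + 40.5)² + (y + 140.2)² = 275.97².
Subtracting pairs of circle equations eliminates x²+y² and gives linear equations (the radical axes):
424.2 x − 387.6 y = -16344.28
85.2 x − 548.4 y = -57110.62
Solving the 2×2 system: x ≈ 66.0, y ≈ 114.4 km.
Check against A (with the unrounded x, y): √((x + 83.1)²+(y − 134.0)²) = 150.38 ≈ 150.38 km. ✓

66.0 km east, 114.4 km north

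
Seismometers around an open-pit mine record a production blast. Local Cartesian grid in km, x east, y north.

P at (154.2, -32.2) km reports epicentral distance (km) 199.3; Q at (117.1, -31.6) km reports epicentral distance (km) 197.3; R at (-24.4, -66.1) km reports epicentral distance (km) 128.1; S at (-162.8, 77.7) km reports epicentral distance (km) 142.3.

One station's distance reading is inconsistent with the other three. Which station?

Q

Solve using three stations at a time. Using P, R, S (subtract circle equations pairwise → linear system) gives (x, y) ≈ (-21.4, 61.9).
Distances from that point to each station vs reported:
  P: calculated 199.3 vs reported 199.3 → residual 0.0 km
  Q: calculated 167.1 vs reported 197.3 → residual 30.2 km
  R: calculated 128.0 vs reported 128.1 → residual 0.1 km
  S: calculated 142.2 vs reported 142.3 → residual 0.1 km
P, R, S are mutually consistent (residuals ≈ 0); Q is off by 30.2 km.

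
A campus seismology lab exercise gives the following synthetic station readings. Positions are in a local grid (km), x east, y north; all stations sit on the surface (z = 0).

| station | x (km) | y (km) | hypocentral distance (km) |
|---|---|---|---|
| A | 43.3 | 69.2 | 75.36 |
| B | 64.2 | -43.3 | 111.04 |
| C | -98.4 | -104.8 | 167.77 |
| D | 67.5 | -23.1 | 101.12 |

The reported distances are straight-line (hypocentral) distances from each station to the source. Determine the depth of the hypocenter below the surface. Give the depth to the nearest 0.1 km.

depth ≈ 39.6 km

Each station gives a sphere (x−x_i)² + (y−y_i)² + z² = d_i² (stations at z=0).
Subtracting the A sphere from B and C: z² cancels, leaving linear equations in x and y:
41.8 x − 225.0 y = -7317.75
-283.4 x − 348.0 y = -8465.57
Solving: x ≈ -8.196, y ≈ 31.001 km (keep extra digits for the depth step; rounded: -8.2, 31.0).
Then from the A sphere: z² = 75.36² − (x − 43.3)² − (y − 69.2)² with x = -8.196, y = 31.001, so z ≈ 39.600 ≈ 39.6 km.
Check against D (with the unrounded solution): distance 101.12 ≈ 101.12 km. ✓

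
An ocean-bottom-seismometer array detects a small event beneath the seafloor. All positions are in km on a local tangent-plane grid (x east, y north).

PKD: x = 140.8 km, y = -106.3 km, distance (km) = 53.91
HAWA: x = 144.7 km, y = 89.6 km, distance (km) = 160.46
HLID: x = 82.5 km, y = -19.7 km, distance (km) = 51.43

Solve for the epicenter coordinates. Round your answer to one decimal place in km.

105.1 km east, -65.9 km north

Circle about each station: (x − 140.8)² + (y + 106.3)² = 53.91²; (x − 144.7)² + (y − 89.6)² = 160.46²; (x − 82.5)² + (y + 19.7)² = 51.43².
Subtracting pairs of circle equations eliminates x²+y² and gives linear equations (the radical axes):
7.8 x + 391.8 y = -24999.20
-116.6 x + 173.2 y = -23668.75
Solving the 2×2 system: x ≈ 105.1, y ≈ -65.9 km.
Check against PKD (with the unrounded x, y): √((x − 140.8)²+(y + 106.3)²) = 53.91 ≈ 53.91 km. ✓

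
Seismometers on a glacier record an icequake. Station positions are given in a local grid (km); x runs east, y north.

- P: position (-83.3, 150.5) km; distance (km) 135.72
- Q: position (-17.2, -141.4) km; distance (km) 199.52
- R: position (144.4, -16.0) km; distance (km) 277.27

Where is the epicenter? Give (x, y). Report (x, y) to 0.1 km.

x ≈ -130.1 km, y ≈ 23.1 km

Circle about each station: (x + 83.3)² + (y − 150.5)² = 135.72²; (x + 17.2)² + (y + 141.4)² = 199.52²; (x − 144.4)² + (y + 16.0)² = 277.27².
Subtracting the P equation from the Q and R equations removes the quadratic terms:
132.2 x − 583.8 y = -30687.65
455.4 x − 333.0 y = -66940.51
Solving the 2×2 system: x ≈ -130.1, y ≈ 23.1 km.
Check against P (with the unrounded x, y): √((x + 83.3)²+(y − 150.5)²) = 135.72 ≈ 135.72 km. ✓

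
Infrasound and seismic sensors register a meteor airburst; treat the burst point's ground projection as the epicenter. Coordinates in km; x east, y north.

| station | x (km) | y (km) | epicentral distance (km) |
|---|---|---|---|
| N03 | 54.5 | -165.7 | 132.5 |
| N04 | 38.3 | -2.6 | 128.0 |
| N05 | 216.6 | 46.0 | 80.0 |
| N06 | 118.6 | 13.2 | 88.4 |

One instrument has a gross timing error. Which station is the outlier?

Solve using three stations at a time. Using N03, N04, N06 (subtract circle equations pairwise → linear system) gives (x, y) ≈ (146.7, -70.6).
Distances from that point to each station vs reported:
  N03: calculated 132.5 vs reported 132.5 → residual 0.0 km
  N04: calculated 128.0 vs reported 128.0 → residual 0.0 km
  N05: calculated 135.9 vs reported 80.0 → residual 55.9 km
  N06: calculated 88.4 vs reported 88.4 → residual 0.0 km
N03, N04, N06 are mutually consistent (residuals ≈ 0); N05 is off by 55.9 km.

N05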